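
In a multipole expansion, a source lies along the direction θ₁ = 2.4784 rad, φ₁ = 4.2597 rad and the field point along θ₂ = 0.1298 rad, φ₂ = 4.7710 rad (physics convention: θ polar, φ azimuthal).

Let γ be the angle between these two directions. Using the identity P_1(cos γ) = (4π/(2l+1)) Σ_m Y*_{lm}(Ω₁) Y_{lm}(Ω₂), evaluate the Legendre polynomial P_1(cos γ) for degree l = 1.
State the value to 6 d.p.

-0.711907

Summing Y*_{l m}(θ₁,φ₁)·Y_{l m}(θ₂,φ₂) over m ∈ [−1, 1]; prefactor 4π/(2·1+1) = 4.188790:
  [-1]  conj(Y_{1,-1})(Ω₁) = -0.093031-0.191274i ; Y_{1,-1}(Ω₂) = +0.002620+0.044643i ; Δ = +0.008295-0.004654i
  [+0]  conj(Y_{1,0})(Ω₁) = -0.385034-0.000000i ; Y_{1,0}(Ω₂) = +0.484492+0.000000i ; Δ = -0.186546-0.000000i
  [+1]  conj(Y_{1,1})(Ω₁) = +0.093031-0.191274i ; Y_{1,1}(Ω₂) = -0.002620+0.044643i ; Δ = +0.008295+0.004654i
Total Σ_m = -0.169955+0.000000i. Multiply by 4.188790: -0.711907+0.000000i. P_1(cos γ) = -0.711907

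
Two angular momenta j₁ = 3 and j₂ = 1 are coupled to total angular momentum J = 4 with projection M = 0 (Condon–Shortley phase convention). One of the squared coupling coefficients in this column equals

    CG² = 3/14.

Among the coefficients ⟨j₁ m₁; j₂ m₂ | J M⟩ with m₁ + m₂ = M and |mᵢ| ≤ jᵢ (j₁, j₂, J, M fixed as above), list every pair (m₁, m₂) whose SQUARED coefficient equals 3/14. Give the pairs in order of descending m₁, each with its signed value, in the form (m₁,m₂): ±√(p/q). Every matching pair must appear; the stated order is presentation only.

(1,-1): +√(3/14); (-1,1): +√(3/14)

Admissible pairs with m₁+m₂ = M = 0: (-1,1), (0,0), (1,-1)
  (m₁,m₂)=(1,-1): CG² = 3/14, CG = +√(3/14)   ← matches the target
  (m₁,m₂)=(0,0): CG² = 4/7, CG = +√(4/7)
  (m₁,m₂)=(-1,1): CG² = 3/14, CG = +√(3/14)   ← matches the target
Pairs with CG² = 3/14: (1,-1): +√(3/14); (-1,1): +√(3/14)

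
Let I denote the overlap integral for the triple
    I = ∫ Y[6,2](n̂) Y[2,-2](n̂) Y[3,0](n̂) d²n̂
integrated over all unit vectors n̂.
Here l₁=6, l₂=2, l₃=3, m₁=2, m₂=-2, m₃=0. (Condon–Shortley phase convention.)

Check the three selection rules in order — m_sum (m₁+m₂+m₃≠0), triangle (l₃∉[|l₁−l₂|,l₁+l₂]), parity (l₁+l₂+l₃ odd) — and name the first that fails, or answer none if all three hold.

m₁+m₂+m₃ = 2 − 2 + 0 = 0  ✓
triangle: need |l₁−l₂| ≤ l₃ ≤ l₁+l₂ = [4,8]; l₃=3 is outside  ✗
parity: l₁+l₂+l₃ = 11 is odd

triangle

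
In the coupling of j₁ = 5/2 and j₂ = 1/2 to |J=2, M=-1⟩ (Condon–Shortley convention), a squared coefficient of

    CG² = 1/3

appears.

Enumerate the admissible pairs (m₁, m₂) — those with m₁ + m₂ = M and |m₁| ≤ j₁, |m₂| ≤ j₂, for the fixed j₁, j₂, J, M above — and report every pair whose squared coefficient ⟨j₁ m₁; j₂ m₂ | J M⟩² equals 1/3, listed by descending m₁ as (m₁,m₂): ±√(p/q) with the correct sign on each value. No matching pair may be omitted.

Admissible pairs with m₁+m₂ = M = -1: (-3/2,1/2), (-1/2,-1/2)
  (m₁,m₂)=(-1/2,-1/2): CG² = 1/3, CG = +√(1/3)   ← matches the target
  (m₁,m₂)=(-3/2,1/2): CG² = 2/3, CG = −√(2/3)
Pairs with CG² = 1/3: (-1/2,-1/2): +√(1/3)

(-1/2,-1/2): +√(1/3)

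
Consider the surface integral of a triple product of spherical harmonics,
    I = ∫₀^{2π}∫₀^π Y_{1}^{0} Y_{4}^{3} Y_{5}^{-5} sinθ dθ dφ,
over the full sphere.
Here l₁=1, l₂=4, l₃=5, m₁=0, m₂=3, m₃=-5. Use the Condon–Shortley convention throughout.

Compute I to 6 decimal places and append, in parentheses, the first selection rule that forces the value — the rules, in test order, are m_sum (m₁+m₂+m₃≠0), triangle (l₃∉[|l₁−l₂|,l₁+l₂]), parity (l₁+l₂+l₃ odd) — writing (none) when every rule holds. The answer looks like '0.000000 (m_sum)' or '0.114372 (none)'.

0.000000 (m_sum)

Σmᵢ = -2 ≠ 0, so the φ-integral vanishes; I = 0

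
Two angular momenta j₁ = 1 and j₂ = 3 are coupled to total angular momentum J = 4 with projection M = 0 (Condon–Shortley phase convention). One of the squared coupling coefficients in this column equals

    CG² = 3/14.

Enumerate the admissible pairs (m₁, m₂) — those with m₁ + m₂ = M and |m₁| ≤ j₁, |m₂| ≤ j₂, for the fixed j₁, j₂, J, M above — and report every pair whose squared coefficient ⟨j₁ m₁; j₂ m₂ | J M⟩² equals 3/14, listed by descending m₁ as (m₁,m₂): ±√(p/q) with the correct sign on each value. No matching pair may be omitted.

(1,-1): +√(3/14); (-1,1): +√(3/14)

Admissible pairs with m₁+m₂ = M = 0: (-1,1), (0,0), (1,-1)
  (m₁,m₂)=(1,-1): CG² = 3/14, CG = +√(3/14)   ← matches the target
  (m₁,m₂)=(0,0): CG² = 4/7, CG = +√(4/7)
  (m₁,m₂)=(-1,1): CG² = 3/14, CG = +√(3/14)   ← matches the target
Pairs with CG² = 3/14: (1,-1): +√(3/14); (-1,1): +√(3/14)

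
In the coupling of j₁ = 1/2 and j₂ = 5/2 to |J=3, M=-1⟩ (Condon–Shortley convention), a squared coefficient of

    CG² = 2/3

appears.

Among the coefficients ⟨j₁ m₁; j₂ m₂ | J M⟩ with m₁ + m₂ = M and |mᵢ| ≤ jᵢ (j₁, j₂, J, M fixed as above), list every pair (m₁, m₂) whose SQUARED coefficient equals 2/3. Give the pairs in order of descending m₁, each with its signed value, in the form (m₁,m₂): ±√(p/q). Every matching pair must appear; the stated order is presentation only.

(-1/2,-1/2): +√(2/3)

Admissible pairs with m₁+m₂ = M = -1: (-1/2,-1/2), (1/2,-3/2)
  (m₁,m₂)=(1/2,-3/2): CG² = 1/3, CG = +√(1/3)
  (m₁,m₂)=(-1/2,-1/2): CG² = 2/3, CG = +√(2/3)   ← matches the target
Pairs with CG² = 2/3: (-1/2,-1/2): +√(2/3)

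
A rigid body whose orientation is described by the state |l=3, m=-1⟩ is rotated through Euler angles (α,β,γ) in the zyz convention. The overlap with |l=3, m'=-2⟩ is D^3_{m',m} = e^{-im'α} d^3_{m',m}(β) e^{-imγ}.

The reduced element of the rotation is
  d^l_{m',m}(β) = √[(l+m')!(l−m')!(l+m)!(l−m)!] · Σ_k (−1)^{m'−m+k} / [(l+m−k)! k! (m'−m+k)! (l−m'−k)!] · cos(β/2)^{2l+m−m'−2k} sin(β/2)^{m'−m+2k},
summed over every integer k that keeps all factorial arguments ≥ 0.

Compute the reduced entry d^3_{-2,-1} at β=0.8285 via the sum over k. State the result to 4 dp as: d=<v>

d=0.5018

d^3_{-2,-1}(β=0.8285) via the finite sum:
Half-angle: c=0.915418, s=0.402503. N=√(1·120·2·24)=75.894664
k: max(0,(-1)−(-2))=1 … min(3+(-1),3−(-2))=2
  k=1: (−1)^0·75.8947/(24)·0.9154^5·0.4025^1 = +0.818216
  k=2: (−1)^1·75.8947/(12)·0.9154^3·0.4025^3 = -0.316372
d^3_{-2,-1}(0.8285) = +0.818216 -0.316372 = +0.501844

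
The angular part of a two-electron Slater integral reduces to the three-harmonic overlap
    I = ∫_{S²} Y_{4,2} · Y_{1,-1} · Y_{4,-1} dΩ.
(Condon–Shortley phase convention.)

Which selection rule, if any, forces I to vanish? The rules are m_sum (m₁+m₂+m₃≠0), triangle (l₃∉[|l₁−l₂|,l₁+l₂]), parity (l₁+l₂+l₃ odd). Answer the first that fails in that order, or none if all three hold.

m₁+m₂+m₃ = 2 − 1 − 1 = 0  ✓
triangle: |4−1|=3 ≤ l₃=4 ≤ 4+1=5  ✓
parity: l₁+l₂+l₃ = 9 is odd  ✗

parity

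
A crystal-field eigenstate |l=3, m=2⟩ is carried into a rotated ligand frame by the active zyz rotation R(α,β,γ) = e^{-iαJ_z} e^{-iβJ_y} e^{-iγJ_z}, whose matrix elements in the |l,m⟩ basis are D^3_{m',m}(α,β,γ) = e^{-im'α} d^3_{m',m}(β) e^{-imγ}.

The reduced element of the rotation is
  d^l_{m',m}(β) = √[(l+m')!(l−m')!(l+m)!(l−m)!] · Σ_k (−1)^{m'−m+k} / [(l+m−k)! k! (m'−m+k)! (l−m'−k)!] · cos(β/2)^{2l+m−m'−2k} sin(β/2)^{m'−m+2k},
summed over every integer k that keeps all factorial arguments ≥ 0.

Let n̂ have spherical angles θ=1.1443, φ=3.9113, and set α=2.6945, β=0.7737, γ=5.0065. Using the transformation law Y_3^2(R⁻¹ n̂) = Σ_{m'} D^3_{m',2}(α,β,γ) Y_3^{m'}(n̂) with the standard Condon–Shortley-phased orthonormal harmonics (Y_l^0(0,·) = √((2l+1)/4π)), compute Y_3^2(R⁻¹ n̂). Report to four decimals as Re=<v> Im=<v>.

Re=0.3501 Im=-0.1649

Need the full column D^3_{m',2} for m'=−3..3 at α=2.6945, β=0.7737, γ=5.0065.
cos(β/2)=0.926102, sin(β/2)=0.377273
d^3_{-3,2}: single k=5 term ⇒ +0.017339;  D = -0.006087-0.016235i
d^3_{-2,2}: k∈[4..5] ⇒ +0.086878 -0.002884 = +0.083995;  D = -0.007415+0.083667i
d^3_{-1,2}: k∈[3..4] ⇒ +0.269758 -0.022384 = +0.247374;  D = +0.126224-0.212747i
d^3_{0,2}: k∈[2..3] ⇒ +0.573466 -0.095170 = +0.478296;  D = -0.397908+0.265398i
d^3_{1,2}: k∈[1..2] ⇒ +0.812737 -0.269758 = +0.542979;  D = +0.537581-0.076376i
d^3_{2,2}: k∈[0..1] ⇒ +0.630889 -0.523500 = +0.107389;  D = -0.102401-0.032347i
d^3_{3,2}: single k=0 term ⇒ -0.629543;  D = -0.459316-0.430527i
Y_3^{m'}(θ=1.1443,φ=3.9113) and Σ D·Y over m':
  (-0.0061-0.0162i)·(+0.2119+0.2329i)  (-0.0074+0.0837i)·(+0.0110-0.3503i)  (+0.1262-0.2127i)·(+0.0305-0.0296i)  (-0.3979+0.2654i)·(-0.3310+0.0000i)  (+0.5376-0.0764i)·(-0.0305-0.0296i)  (-0.1024-0.0323i)·(+0.0110+0.3503i)  (-0.4593-0.4305i)·(-0.2119+0.2329i)
Y_3^2(R⁻¹ n̂) = +0.350133-0.164919i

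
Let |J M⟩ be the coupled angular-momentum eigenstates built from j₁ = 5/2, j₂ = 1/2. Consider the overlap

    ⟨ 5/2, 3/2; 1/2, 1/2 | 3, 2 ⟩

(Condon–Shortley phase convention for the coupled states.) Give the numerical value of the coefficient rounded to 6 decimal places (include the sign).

+0.912871  (= +√(5/6))

√[7·0!5!1!/7! · 4!1!1!0!5!1!] = √(480)
  +(−1)^0/∏(0,0,1,1,4,0)! = 1/24  (running 1/24)
⟨..|..⟩ = √(480)·(1/24) = +0.912871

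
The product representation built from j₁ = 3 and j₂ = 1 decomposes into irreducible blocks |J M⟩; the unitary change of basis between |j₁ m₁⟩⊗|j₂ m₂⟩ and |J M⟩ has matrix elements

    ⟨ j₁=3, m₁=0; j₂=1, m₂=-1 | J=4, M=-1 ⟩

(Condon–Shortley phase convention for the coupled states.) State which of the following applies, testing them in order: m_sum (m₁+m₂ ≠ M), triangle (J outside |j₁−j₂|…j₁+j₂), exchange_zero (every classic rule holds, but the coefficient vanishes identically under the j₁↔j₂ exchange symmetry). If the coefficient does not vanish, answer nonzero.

m-sum: m₁+m₂ = 0+(-1) = -1, M = -1  ✓
triangle: |j₁−j₂| = 2 ≤ J = 4 ≤ j₁+j₂ = 4  ✓
exchange: j₁≠j₂ or m₁≠m₂ — the exchange symmetry imposes no constraint here
value check: CG = +√(5/14) = +0.597614 ≠ 0

nonzero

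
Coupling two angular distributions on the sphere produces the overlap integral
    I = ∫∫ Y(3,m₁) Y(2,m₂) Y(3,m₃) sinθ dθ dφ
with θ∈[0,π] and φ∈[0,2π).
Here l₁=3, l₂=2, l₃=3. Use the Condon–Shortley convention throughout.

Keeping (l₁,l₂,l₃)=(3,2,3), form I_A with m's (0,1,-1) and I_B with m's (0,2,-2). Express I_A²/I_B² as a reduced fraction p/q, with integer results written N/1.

1/10

Shared (l₁,l₂,l₃)=(3,2,3): N and (l;000)² cancel in I_A²/I_B².
A: Δ = 2!·4!·2!/9! = 1/3780; Racah Σ t=1..2: t=1:−1/8 t=2:+1/12 = -1/24; ⇒ 3j(3 2 3; 0 1 -1)² = 1/210, sgn -1
B: Δ = 2!·4!·2!/9! = 1/3780; Racah Σ t=2..2: t=2:+1/24 = 1/24; ⇒ 3j(3 2 3; 0 2 -2)² = 1/21, sgn -1
I_A²/I_B² = (1/210)/(1/21) = 1/10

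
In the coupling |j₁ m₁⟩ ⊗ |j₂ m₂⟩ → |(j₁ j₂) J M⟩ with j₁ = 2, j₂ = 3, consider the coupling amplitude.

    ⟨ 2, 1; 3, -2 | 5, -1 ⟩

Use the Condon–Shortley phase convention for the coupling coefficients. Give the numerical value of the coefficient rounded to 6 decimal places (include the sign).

√[11·0!4!6!/11! · 3!1!1!5!4!6!] = √(414720/7)
  +(−1)^0/∏(0,0,1,1,3,5)! = 1/720  (running 1/720)
⟨..|..⟩ = √(414720/7)·(1/720) = +0.338062

+√(4/35) = +0.338062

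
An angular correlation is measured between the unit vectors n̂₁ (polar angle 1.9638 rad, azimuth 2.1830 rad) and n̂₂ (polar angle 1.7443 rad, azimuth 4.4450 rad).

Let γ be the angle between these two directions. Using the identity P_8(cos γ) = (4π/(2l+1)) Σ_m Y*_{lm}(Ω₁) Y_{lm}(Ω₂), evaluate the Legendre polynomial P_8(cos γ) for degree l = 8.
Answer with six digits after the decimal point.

-0.034125

Term-by-term m-sum for l=8 (normalisation 4π/17 = 0.739198):
  [-8]  conj(Y_{8,-8})(Ω₁) = 0.05034 - 0.26863j ; Y_{8,-8}(Ω₂) = -0.24579 + 0.38489j ; Δ = 0.09102 + 0.08540j
  [-7]  conj(Y_{8,-7})(Ω₁) = 0.41254 - 0.18768j ; Y_{8,-7}(Ω₂) = -0.30577 - 0.09490j ; Δ = -0.14395 + 0.01824j
  [-6]  conj(Y_{8,-6})(Ω₁) = 0.24193 + 0.14228j ; Y_{8,-6}(Ω₂) = -0.00637 + 0.18998j ; Δ = -0.02857 + 0.04505j
  [-5]  conj(Y_{8,-5})(Ω₁) = -0.01349 - 0.16705j ; Y_{8,-5}(Ω₂) = -0.32323 + 0.07700j ; Δ = 0.01722 + 0.05296j
  [-4]  conj(Y_{8,-4})(Ω₁) = 0.26823 - 0.22264j ; Y_{8,-4}(Ω₂) = 0.04328 + 0.07899j ; Δ = 0.02920 + 0.01155j
  [-3]  conj(Y_{8,-3})(Ω₁) = -0.00653 - 0.00178j ; Y_{8,-3}(Ω₂) = -0.23409 + 0.22636j ; Δ = 0.00193 - 0.00106j
  [-2]  conj(Y_{8,-2})(Ω₁) = -0.11354 - 0.31457j ; Y_{8,-2}(Ω₂) = 0.03762 + 0.02229j ; Δ = 0.00274 - 0.01437j
  [-1]  conj(Y_{8,-1})(Ω₁) = 0.03432 - 0.04887j ; Y_{8,-1}(Ω₂) = -0.08451 + 0.30849j ; Δ = 0.01218 + 0.01472j
  [+0]  conj(Y_{8,0})(Ω₁) = -0.32393 + 0.00000j ; Y_{8,0}(Ω₂) = 0.02990 + 0.00000j ; Δ = -0.00969 + 0.00000j
  [+1]  conj(Y_{8,1})(Ω₁) = -0.03432 - 0.04887j ; Y_{8,1}(Ω₂) = 0.08451 + 0.30849j ; Δ = 0.01218 - 0.01472j
  [+2]  conj(Y_{8,2})(Ω₁) = -0.11354 + 0.31457j ; Y_{8,2}(Ω₂) = 0.03762 - 0.02229j ; Δ = 0.00274 + 0.01437j
  [+3]  conj(Y_{8,3})(Ω₁) = 0.00653 - 0.00178j ; Y_{8,3}(Ω₂) = 0.23409 + 0.22636j ; Δ = 0.00193 + 0.00106j
  [+4]  conj(Y_{8,4})(Ω₁) = 0.26823 + 0.22264j ; Y_{8,4}(Ω₂) = 0.04328 - 0.07899j ; Δ = 0.02920 - 0.01155j
  [+5]  conj(Y_{8,5})(Ω₁) = 0.01349 - 0.16705j ; Y_{8,5}(Ω₂) = 0.32323 + 0.07700j ; Δ = 0.01722 - 0.05296j
  [+6]  conj(Y_{8,6})(Ω₁) = 0.24193 - 0.14228j ; Y_{8,6}(Ω₂) = -0.00637 - 0.18998j ; Δ = -0.02857 - 0.04505j
  [+7]  conj(Y_{8,7})(Ω₁) = -0.41254 - 0.18768j ; Y_{8,7}(Ω₂) = 0.30577 - 0.09490j ; Δ = -0.14395 - 0.01824j
  [+8]  conj(Y_{8,8})(Ω₁) = 0.05034 + 0.26863j ; Y_{8,8}(Ω₂) = -0.24579 - 0.38489j ; Δ = 0.09102 - 0.08540j
Accumulated sum -0.04616 - 0.00000j; after 4π/(2l+1) scaling, -0.03412 - 0.00000j ⇒ P_8 = -0.034125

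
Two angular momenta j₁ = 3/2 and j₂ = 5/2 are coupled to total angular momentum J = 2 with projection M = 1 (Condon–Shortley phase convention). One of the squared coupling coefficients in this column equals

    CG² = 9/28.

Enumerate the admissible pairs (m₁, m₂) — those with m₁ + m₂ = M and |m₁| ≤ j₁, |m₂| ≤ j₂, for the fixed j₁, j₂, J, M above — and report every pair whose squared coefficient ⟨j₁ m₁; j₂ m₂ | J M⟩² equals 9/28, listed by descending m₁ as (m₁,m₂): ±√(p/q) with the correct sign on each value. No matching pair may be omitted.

Admissible pairs with m₁+m₂ = M = 1: (-3/2,5/2), (-1/2,3/2), (1/2,1/2), (3/2,-1/2)
  (m₁,m₂)=(3/2,-1/2): CG² = 9/28, CG = +√(9/28)   ← matches the target
  (m₁,m₂)=(1/2,1/2): CG² = 25/84, CG = −√(25/84)
  (m₁,m₂)=(-1/2,3/2): CG² = 1/42, CG = +√(1/42)
  (m₁,m₂)=(-3/2,5/2): CG² = 5/14, CG = +√(5/14)
Pairs with CG² = 9/28: (3/2,-1/2): +√(9/28)

(3/2,-1/2): +√(9/28)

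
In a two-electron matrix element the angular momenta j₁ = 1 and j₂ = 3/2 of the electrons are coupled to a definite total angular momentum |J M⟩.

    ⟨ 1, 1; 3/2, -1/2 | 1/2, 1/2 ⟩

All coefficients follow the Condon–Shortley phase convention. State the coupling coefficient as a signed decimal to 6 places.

+√(1/6) = +0.408248

triangle: 2!·0!·1!/4! = 2/24
(j±m)!: 2!·0!·1!·2!·1!·0! = 4
prefactor² = (2J+1)·Δ·N² = 2/3
  k=0: +1/(0!·2!·0!·1!·0!·0!) = 1/2
Σ = 1/2  ⇒  CG² = 2/3·(1/2)² = 1/6
CG = +√(1/6) = +0.408248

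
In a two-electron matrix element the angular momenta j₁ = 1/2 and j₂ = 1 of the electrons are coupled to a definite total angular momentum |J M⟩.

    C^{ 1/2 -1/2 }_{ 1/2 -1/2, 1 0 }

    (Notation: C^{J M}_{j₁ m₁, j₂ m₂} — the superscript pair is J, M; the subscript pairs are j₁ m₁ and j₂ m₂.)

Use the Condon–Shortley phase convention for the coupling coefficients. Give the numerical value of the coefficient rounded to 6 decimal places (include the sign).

triangle: 1!*0!*1!/3! = 1/6
(j±m)!: 0!*1!*1!*1!*0!*1! = 1
prefactor² = (2J+1)*Δ*N² = 1/3
  k=1: −1/(1!*0!*0!*0!*0!*1!) = -1
Σ = -1  ⇒  CG² = 1/3*(-1)² = 1/3
CG = −√(1/3) = -0.577350

−√(1/3) ≈ -0.577350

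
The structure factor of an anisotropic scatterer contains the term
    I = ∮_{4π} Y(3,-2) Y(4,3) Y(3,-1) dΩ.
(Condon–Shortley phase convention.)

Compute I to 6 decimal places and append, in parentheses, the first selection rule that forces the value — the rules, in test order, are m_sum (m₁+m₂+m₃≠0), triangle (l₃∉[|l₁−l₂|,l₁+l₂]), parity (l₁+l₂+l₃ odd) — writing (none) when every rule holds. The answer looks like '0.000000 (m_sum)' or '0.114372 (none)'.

Checks pass: Σm=0; 10 even; l₃=3∈[1,7].
(2·3+1)(2·4+1)(2·3+1) = 441
Δ: 4! 2! 4! / 11! → 1/34650
sum: t=1:−1/72 t=2:+1/16 t=3:−1/72 = 5/144
3j²(3 4 3; 0 0 0) = Δ·Π!·Σ² = 2/77  (sign -1)
sum: t=3:−1/288 t=4:+1/144 = 1/288
3j²(3 4 3; -2 3 -1) = Δ·Π!·Σ² = 1/99  (sign +1)
combine: 4πI² = 441·2/77·1/99 = 14/121
take √, sign -1: I = -0.09595473
No selection rule forces the value: the integral is nonzero (none).

-0.095955 (none)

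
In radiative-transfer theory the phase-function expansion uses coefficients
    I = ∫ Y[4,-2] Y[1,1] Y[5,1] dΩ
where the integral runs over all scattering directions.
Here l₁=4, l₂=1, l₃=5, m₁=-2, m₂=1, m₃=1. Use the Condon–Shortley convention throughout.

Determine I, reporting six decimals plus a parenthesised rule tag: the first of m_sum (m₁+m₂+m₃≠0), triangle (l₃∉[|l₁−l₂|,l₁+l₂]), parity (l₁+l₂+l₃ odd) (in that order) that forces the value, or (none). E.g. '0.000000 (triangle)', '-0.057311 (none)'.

-0.120286 (none)

Rules hold: Σm=0, L=10 even, 3≤5≤5.
N = 9·3·11 = 297
Δ = 0!·8!·2!/11! = 1/495
Racah Σ t=0..0: t=0:+1/576 = 1/576
⇒ 3j(4 1 5; 0 0 0)² = 5/99, sgn -1
Racah Σ t=0..0: t=0:+1/2880 = 1/2880
⇒ 3j(4 1 5; -2 1 1)² = 2/165, sgn +1
4πI² = N·(3j₀)²·(3jₘ)² = 2/11
I = -1·√(0.181818/4π) = -0.12028562
No selection rule forces the value: the integral is nonzero (none).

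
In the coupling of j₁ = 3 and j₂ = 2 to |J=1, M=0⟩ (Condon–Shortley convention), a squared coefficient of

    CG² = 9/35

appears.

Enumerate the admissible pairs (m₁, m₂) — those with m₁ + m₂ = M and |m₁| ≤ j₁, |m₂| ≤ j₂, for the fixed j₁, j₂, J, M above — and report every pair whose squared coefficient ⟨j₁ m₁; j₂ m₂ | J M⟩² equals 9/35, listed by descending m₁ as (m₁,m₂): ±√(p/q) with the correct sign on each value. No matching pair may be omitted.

Admissible pairs with m₁+m₂ = M = 0: (-2,2), (-1,1), (0,0), (1,-1), (2,-2)
  (m₁,m₂)=(2,-2): CG² = 1/7, CG = +√(1/7)
  (m₁,m₂)=(1,-1): CG² = 8/35, CG = −√(8/35)
  (m₁,m₂)=(0,0): CG² = 9/35, CG = +√(9/35)   ← matches the target
  (m₁,m₂)=(-1,1): CG² = 8/35, CG = −√(8/35)
  (m₁,m₂)=(-2,2): CG² = 1/7, CG = +√(1/7)
Pairs with CG² = 9/35: (0,0): +√(9/35)

(0,0): +√(9/35)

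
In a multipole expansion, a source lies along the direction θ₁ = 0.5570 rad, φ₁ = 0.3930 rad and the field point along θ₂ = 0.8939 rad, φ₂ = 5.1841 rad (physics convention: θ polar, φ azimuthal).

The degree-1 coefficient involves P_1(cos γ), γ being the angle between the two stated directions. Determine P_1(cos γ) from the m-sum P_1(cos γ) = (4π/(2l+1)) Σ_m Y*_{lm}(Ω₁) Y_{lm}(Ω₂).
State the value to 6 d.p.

Term-by-term m-sum for l=1 (normalisation 4π/3 = 4.188790):
  m=-1: (0.16872 + 0.06995j) × (0.12238 + 0.23991j) = 0.00387 + 0.04904j  (running Σ = 0.00387 + 0.04904j)
  m=0: (0.41475 + 0.00000j) × (0.30605 + 0.00000j) = 0.12693 + 0.00000j  (running Σ = 0.13080 + 0.04904j)
  m=1: (-0.16872 + 0.06995j) × (-0.12238 + 0.23991j) = 0.00387 - 0.04904j  (running Σ = 0.13467 + 0.00000j)
Σ over m = 0.13467 + 0.00000j; ×(4π/3) → 0.56410 + 0.00000j. Real part: 0.564099

0.564099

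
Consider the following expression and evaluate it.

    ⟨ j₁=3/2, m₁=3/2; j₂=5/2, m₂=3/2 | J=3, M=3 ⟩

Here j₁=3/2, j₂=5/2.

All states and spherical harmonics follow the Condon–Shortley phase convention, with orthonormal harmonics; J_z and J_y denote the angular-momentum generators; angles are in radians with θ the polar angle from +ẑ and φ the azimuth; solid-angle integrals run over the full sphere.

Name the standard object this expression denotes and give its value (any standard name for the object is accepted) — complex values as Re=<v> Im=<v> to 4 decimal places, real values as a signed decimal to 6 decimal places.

Clebsch–Gordan coefficient, +√(3/8) ≈ +0.612372

This is a Clebsch–Gordan (vector-coupling) coefficient.
√[7·1!2!4!/8! · 3!0!4!1!6!0!] = √(864)
  +(−1)^0/∏(0,1,0,4,2,0)! = 1/48  (running 1/48)
⟨..|..⟩ = √(864)·(1/48) = +0.612372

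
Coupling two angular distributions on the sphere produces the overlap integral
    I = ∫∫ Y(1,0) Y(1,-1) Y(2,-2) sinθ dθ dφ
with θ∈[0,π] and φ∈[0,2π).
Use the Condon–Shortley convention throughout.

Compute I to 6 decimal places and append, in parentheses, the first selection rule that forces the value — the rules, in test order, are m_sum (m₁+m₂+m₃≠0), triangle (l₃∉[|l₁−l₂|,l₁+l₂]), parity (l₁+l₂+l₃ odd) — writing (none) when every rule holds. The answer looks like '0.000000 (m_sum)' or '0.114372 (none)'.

0.000000 (m_sum)

0 − 1 − 2 = -3 ≠ 0: azimuthal integral kills it; I = 0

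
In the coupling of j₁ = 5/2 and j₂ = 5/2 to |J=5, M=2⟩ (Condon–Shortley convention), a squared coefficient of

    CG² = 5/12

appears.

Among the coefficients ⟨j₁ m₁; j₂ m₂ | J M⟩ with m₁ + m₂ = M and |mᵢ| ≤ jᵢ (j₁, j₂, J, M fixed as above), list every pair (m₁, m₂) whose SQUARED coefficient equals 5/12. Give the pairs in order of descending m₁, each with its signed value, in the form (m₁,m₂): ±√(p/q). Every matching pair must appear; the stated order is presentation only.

(3/2,1/2): +√(5/12); (1/2,3/2): +√(5/12)

Admissible pairs with m₁+m₂ = M = 2: (-1/2,5/2), (1/2,3/2), (3/2,1/2), (5/2,-1/2)
  (m₁,m₂)=(5/2,-1/2): CG² = 1/12, CG = +√(1/12)
  (m₁,m₂)=(3/2,1/2): CG² = 5/12, CG = +√(5/12)   ← matches the target
  (m₁,m₂)=(1/2,3/2): CG² = 5/12, CG = +√(5/12)   ← matches the target
  (m₁,m₂)=(-1/2,5/2): CG² = 1/12, CG = +√(1/12)
Pairs with CG² = 5/12: (3/2,1/2): +√(5/12); (1/2,3/2): +√(5/12)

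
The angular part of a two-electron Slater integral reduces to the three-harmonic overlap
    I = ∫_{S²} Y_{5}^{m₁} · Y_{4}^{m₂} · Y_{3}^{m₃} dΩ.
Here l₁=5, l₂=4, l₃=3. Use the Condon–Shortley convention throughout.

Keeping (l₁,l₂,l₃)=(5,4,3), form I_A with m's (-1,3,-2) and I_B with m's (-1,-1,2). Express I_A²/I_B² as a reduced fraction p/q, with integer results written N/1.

Shared (l₁,l₂,l₃)=(5,4,3): N and (l;000)² cancel in I_A²/I_B².
A: Δ = 6!·4!·2!/13! = 1/180180; Racah Σ t=5..6: t=5:−1/1440 t=6:+1/17280 = -11/17280; ⇒ 3j(5 4 3; -1 3 -2)² = 11/468, sgn +1
B: Δ = 6!·4!·2!/13! = 1/180180; Racah Σ t=2..3: t=2:+1/1152 t=3:−1/432 = -5/3456; ⇒ 3j(5 4 3; -1 -1 2)² = 625/36036, sgn +1
I_A²/I_B² = (11/468)/(625/36036) = 847/625

847/625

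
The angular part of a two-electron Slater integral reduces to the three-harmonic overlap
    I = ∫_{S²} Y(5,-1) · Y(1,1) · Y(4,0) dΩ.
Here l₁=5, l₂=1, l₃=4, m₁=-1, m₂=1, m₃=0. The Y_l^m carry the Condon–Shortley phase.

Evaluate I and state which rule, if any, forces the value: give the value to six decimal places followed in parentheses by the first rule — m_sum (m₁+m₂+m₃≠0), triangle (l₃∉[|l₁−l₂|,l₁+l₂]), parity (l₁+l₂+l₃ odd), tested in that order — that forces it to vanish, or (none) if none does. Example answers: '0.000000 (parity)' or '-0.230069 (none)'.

-0.190188 (none)

Rules hold: Σm=0, L=10 even, 4≤4≤6.
N = 11·3·9 = 297
Δ = 2!·8!·0!/11! = 1/495
Racah Σ t=1..1: t=1:−1/576 = -1/576
⇒ 3j(5 1 4; 0 0 0)² = 5/99, sgn -1
Racah Σ t=2..2: t=2:+1/1152 = 1/1152
⇒ 3j(5 1 4; -1 1 0)² = 1/33, sgn +1
4πI² = N·(3j₀)²·(3jₘ)² = 5/11
I = -1·√(0.454545/4π) = -0.19018827
No selection rule forces the value: the integral is nonzero (none).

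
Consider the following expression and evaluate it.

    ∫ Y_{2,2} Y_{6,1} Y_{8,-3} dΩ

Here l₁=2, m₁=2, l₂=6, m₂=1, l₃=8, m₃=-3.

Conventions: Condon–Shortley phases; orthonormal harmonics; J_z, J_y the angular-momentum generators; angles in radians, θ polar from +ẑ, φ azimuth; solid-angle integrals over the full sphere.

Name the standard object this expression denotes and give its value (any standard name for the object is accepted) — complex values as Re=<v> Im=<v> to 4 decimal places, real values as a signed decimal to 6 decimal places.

This is a Gaunt coefficient — the integral of a triple product of spherical harmonics over the sphere.
Checks pass: Σm=0; 16 even; l₃=8∈[4,8].
(2·2+1)(2·6+1)(2·8+1) = 1105
Δ: 0! 4! 12! / 17! → 1/30940
sum: t=0:+1/2073600 = 1/2073600
3j²(2 6 8; 0 0 0) = Δ·Π!·Σ² = 28/1105  (sign +1)
sum: t=0:+1/14515200 = 1/14515200
3j²(2 6 8; 2 1 -3) = Δ·Π!·Σ² = 33/3094  (sign -1)
combine: 4πI² = 1105·28/1105·33/3094 = 66/221
take √, sign -1: I = -0.15415972

Gaunt coefficient, -0.154160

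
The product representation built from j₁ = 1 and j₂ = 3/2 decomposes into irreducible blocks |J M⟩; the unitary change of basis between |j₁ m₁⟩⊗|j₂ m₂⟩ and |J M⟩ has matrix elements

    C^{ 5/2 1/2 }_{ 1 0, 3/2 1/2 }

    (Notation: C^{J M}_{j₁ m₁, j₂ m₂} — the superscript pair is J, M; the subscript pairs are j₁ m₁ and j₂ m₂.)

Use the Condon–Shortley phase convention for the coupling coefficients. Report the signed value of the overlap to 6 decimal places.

triangle: 0!*2!*3!/6! = 12/720
(j±m)!: 1!*1!*2!*1!*3!*2! = 24
prefactor² = (2J+1)*Δ*N² = 12/5
  k=0: +1/(0!*0!*1!*2!*1!*1!) = 1/2
Σ = 1/2  ⇒  CG² = 12/5*(1/2)² = 3/5
CG = +√(3/5) = +0.774597

+√(3/5) ≈ +0.774597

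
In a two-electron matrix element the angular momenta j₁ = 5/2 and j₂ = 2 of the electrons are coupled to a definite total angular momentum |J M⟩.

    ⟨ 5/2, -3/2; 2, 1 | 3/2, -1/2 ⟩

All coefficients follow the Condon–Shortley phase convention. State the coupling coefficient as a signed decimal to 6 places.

j₁+j₂−J=3  J+j₁−j₂=2  J−j₁+j₂=1  j₁+j₂+J+1=7
(j₁±m₁, j₂±m₂, J±M) = (1,4,3,1,1,2)
P² = 96/35
sum k=2..3:
  [2] +1/4 = 1/4
  [3] −1/6 = -1/6
S = 1/12
C² = P²·S² = 2/105 ; C = +0.138013

+0.138013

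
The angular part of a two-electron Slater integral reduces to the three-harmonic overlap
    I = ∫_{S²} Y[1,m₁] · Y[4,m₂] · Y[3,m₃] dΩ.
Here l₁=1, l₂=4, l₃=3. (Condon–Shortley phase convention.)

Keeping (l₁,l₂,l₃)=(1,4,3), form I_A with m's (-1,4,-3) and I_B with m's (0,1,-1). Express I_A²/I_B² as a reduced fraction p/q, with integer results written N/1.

Same 1,4,3: normalisation and zero-m 3j drop out of the ratio.
A: Δ: 2! 0! 6! / 9! → 1/252; sum: t=2:+1/1440 = 1/1440; 3j²(1 4 3; -1 4 -3) = Δ·Π!·Σ² = 1/9  (sign +1)
B: Δ: 2! 0! 6! / 9! → 1/252; sum: t=1:−1/48 = -1/48; 3j²(1 4 3; 0 1 -1) = Δ·Π!·Σ² = 5/84  (sign -1)
I_A²/I_B² = (1/9)/(5/84) = 28/15

28/15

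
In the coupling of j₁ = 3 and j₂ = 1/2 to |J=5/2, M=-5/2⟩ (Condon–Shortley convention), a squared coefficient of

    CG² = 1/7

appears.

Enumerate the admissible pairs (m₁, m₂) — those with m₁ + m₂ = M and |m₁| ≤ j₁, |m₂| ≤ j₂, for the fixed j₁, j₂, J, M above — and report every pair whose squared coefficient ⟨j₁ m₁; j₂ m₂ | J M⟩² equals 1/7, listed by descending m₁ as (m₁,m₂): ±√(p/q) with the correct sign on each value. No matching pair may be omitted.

Admissible pairs with m₁+m₂ = M = -5/2: (-3,1/2), (-2,-1/2)
  (m₁,m₂)=(-2,-1/2): CG² = 1/7, CG = +√(1/7)   ← matches the target
  (m₁,m₂)=(-3,1/2): CG² = 6/7, CG = −√(6/7)
Pairs with CG² = 1/7: (-2,-1/2): +√(1/7)

(-2,-1/2): +√(1/7)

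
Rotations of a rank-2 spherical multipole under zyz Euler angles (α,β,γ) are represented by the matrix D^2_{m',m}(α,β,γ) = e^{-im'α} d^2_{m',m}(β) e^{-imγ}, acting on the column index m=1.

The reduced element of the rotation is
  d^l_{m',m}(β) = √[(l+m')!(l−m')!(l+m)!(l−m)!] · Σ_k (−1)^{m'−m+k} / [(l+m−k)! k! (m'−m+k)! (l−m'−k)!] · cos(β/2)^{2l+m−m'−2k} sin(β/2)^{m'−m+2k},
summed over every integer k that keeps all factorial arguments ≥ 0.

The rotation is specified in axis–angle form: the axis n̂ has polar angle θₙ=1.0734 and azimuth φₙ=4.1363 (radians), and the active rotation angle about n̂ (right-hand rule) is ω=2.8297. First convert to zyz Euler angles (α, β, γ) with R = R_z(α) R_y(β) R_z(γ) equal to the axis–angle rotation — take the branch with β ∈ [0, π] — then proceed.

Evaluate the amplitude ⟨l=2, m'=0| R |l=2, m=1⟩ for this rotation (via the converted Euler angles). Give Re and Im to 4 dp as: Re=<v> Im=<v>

Axis–angle → zyz. n̂ = (sinθₙcosφₙ, sinθₙsinφₙ, cosθₙ) = (-0.478740, -0.736985, +0.477139), ω = 2.8297.
R = I cosω + sinω [n̂]ₓ + (1−cosω) n̂n̂ᵀ gives
  R = [-0.504428, +0.542211, -0.671982; +0.835041, +0.108334, -0.539417; -0.219679, -0.833229, -0.507415]
β = atan2(√(R₁₃²+R₂₃²), R₃₃) = 2.102979; α = atan2(R₂₃, R₁₃) mod 2π = 3.817993; γ = atan2(R₃₂, −R₃₁) mod 2π = 4.970171
D^2_{0,1}(3.8180,2.1030,4.9702) = e^{-i·0·3.8180}·d^2_{0,1}(2.1030)·e^{-i·1·4.9702}. Compute d first:
c=cos(2.102979/2)=0.496279, s=sin(2.102979/2)=0.868163; N=√[2·2·6·1]=4.898979
k: max(0,(1)−(0))=1 … min(2+(1),2−(0))=2
  k=1: (−1)^0·4.8990/(2)·0.4963^3·0.8682^1 = +0.259929
  k=2: (−1)^1·4.8990/(2)·0.4963^1·0.8682^3 = -0.795436
d^2_{0,1}(2.1030) = +0.259929 -0.795436 = -0.535508
D = (+1.000000+0.000000i)·(-0.535508)·(+0.254936+0.966958i) = -0.136520-0.517814i

Re=-0.1365 Im=-0.5178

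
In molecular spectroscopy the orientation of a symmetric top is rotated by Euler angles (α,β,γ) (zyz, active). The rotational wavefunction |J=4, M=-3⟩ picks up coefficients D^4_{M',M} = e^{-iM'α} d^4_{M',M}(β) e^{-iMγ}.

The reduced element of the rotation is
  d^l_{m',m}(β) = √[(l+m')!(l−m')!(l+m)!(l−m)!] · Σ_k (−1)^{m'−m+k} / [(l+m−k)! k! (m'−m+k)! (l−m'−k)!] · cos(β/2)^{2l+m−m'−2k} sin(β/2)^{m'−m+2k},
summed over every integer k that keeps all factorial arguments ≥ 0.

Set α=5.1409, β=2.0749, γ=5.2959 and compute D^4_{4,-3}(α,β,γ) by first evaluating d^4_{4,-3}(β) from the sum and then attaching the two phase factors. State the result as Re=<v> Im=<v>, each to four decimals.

Re=0.0184 Im=-0.5045

D^4_{4,-3}(5.1409,2.0749,5.2959) = e^{-i·4·5.1409}·d^4_{4,-3}(2.0749)·e^{-i·-3·5.2959}. Compute d first:
c=cos(2.074900/2)=0.508418, s=sin(2.074900/2)=0.861111; N=√[40320·1·1·5040]=14255.272709
The bounds max(0,m−m')=0 and min(l+m,l−m')=0 give 1 term
  k=0: (−1)^7·14255.2727/(5040)·0.5084^1·0.8611^7 = -0.504868
d^4_{4,-3}(2.0749) = -0.504868
D = (-0.142758-0.989758i)·(-0.504868)·(-0.983891-0.178771i) = +0.018418-0.504532i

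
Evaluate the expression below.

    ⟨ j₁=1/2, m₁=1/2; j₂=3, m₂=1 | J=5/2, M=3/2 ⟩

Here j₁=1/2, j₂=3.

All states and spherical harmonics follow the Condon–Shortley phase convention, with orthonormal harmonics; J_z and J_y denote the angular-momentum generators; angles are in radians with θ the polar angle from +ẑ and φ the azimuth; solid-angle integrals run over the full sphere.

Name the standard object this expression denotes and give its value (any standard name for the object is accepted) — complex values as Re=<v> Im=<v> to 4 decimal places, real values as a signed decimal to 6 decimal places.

Clebsch–Gordan coefficient, +√(2/7) ≈ +0.534522

This is a Clebsch–Gordan (vector-coupling) coefficient.
√[6·1!0!5!/7! · 1!0!4!2!4!1!] = √(1152/7)
  +(−1)^0/∏(0,1,0,4,0,1)! = 1/24  (running 1/24)
⟨..|..⟩ = √(1152/7)·(1/24) = +0.534522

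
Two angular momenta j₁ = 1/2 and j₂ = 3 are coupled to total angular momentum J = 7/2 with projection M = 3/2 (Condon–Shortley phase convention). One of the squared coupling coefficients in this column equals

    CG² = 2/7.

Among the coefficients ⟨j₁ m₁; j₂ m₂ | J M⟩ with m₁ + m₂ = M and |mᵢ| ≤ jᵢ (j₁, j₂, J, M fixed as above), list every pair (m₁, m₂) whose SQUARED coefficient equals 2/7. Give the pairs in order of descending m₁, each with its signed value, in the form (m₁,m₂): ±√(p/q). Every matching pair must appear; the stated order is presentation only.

Admissible pairs with m₁+m₂ = M = 3/2: (-1/2,2), (1/2,1)
  (m₁,m₂)=(1/2,1): CG² = 5/7, CG = +√(5/7)
  (m₁,m₂)=(-1/2,2): CG² = 2/7, CG = +√(2/7)   ← matches the target
Pairs with CG² = 2/7: (-1/2,2): +√(2/7)

(-1/2,2): +√(2/7)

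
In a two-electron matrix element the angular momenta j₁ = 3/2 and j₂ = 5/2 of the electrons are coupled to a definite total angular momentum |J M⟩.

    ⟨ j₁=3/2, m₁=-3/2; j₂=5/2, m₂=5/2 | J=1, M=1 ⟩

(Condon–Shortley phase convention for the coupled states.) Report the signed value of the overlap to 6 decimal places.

-0.707107  (= −√(1/2))

√[3·3!0!2!/6! · 0!3!5!0!2!0!] = √(72)
  +(−1)^3/∏(3,0,0,2,0,0)! = -1/12  (running -1/12)
⟨..|..⟩ = √(72)·(-1/12) = -0.707107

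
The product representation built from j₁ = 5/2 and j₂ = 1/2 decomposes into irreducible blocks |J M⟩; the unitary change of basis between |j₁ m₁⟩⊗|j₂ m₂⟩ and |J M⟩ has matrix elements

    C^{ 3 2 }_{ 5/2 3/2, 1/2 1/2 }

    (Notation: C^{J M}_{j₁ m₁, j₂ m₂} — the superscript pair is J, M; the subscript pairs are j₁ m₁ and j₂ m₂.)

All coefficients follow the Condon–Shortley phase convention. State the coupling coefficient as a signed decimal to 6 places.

j₁+j₂−J=0  J+j₁−j₂=5  J−j₁+j₂=1  j₁+j₂+J+1=7
(j₁±m₁, j₂±m₂, J±M) = (4,1,1,0,5,1)
P² = 480
sum k=0..0:
  [0] +1/24 = 1/24
S = 1/24
C² = P²·S² = 5/6 ; C = +0.912871

+√(5/6) = +0.912871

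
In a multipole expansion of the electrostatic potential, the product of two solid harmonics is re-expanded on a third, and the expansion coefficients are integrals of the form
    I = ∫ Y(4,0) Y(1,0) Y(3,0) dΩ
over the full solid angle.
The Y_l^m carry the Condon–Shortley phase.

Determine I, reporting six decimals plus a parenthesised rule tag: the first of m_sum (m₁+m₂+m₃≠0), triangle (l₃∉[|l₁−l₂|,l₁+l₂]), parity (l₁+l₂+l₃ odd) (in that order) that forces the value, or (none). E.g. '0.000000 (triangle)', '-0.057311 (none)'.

Rules hold: Σm=0, L=8 even, 3≤3≤5.
N = 9·3·7 = 189
Δ = 2!·6!·0!/9! = 1/252
Racah Σ t=1..1: t=1:−1/36 = -1/36
⇒ 3j(4 1 3; 0 0 0)² = 4/63, sgn +1
(m-triple is (0,0,0) — same symbol as above.)
4πI² = N·(3j₀)²·(3jₘ)² = 16/21
I = +1·√(0.761905/4π) = 0.24623252
No selection rule forces the value: the integral is nonzero (none).

0.246233 (none)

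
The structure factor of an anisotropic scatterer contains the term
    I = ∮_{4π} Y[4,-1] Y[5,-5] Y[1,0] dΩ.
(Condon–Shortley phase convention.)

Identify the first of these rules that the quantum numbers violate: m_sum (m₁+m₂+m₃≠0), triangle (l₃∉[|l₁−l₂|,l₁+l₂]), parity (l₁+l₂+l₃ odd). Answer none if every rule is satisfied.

m_sum

m₁+m₂+m₃ = -1 − 5 + 0 = -6  ✗
triangle: |4−5|=1 ≤ l₃=1 ≤ 4+5=9
parity: l₁+l₂+l₃ = 10 is even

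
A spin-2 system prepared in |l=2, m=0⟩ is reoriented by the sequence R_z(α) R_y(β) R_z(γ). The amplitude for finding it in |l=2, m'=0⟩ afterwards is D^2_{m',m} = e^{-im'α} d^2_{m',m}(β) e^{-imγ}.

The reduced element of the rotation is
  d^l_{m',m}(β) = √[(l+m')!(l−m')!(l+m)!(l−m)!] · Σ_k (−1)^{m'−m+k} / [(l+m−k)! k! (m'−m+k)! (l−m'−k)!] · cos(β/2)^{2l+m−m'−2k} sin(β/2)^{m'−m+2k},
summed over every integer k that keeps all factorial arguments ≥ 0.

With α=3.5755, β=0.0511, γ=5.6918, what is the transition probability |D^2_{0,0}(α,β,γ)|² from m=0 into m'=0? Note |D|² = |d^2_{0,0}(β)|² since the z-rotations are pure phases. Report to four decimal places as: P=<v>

First d^2_{0,0}(β=0.0511), then the phase factors e^{-i(0)α} and e^{-i(0)γ}:
Half-angle: c=0.999674, s=0.025547. N=√(2·2·2·2)=4.000000
Admissible k: 0..2 (factorial args all ≥0)
  k=0: (−1)^0·4.0000/(4)·0.9997^4·0.0255^0 = +0.998695
  k=1: (−1)^1·4.0000/(1)·0.9997^2·0.0255^2 = -0.002609
  k=2: (−1)^2·4.0000/(4)·0.9997^0·0.0255^4 = +0.000000
d^2_{0,0}(0.0511) = +0.998695 -0.002609 +0.000000 = +0.996087
|D^2_{0,0}|² = |d^2_{0,0}(β)|² = (+0.996087)² = 0.992189 (the z-rotation phases have unit modulus)

P=0.9922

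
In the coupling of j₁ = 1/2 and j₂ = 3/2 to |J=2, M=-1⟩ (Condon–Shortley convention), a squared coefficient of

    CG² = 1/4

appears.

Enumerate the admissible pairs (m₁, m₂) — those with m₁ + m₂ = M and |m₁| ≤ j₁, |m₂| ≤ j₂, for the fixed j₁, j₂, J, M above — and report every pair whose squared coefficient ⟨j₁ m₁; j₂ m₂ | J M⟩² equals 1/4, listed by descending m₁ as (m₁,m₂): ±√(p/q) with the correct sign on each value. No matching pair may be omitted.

Admissible pairs with m₁+m₂ = M = -1: (-1/2,-1/2), (1/2,-3/2)
  (m₁,m₂)=(1/2,-3/2): CG² = 1/4, CG = +√(1/4)   ← matches the target
  (m₁,m₂)=(-1/2,-1/2): CG² = 3/4, CG = +√(3/4)
Pairs with CG² = 1/4: (1/2,-3/2): +√(1/4)

(1/2,-3/2): +√(1/4)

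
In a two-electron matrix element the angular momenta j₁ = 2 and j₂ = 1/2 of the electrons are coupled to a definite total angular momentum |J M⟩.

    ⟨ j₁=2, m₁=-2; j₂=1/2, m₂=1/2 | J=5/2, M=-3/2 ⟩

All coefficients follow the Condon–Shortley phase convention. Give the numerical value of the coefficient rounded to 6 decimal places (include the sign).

j₁+j₂−J=0  J+j₁−j₂=4  J−j₁+j₂=1  j₁+j₂+J+1=6
(j₁±m₁, j₂±m₂, J±M) = (0,4,1,0,1,4)
P² = 576/5
sum k=0..0:
  [0] +1/24 = 1/24
S = 1/24
C² = P²·S² = 1/5 ; C = +0.447214

+0.447214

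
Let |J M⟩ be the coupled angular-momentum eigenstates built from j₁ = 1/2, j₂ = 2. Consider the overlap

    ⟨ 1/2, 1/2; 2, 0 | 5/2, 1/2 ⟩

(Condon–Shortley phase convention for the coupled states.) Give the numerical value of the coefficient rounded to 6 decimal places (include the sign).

+0.774597

triangle: 0!*1!*4!/6! = 24/720
(j±m)!: 1!*0!*2!*2!*3!*2! = 48
prefactor² = (2J+1)*Δ*N² = 48/5
  k=0: +1/(0!*0!*0!*2!*1!*2!) = 1/4
Σ = 1/4  ⇒  CG² = 48/5*(1/4)² = 3/5
CG = +√(3/5) = +0.774597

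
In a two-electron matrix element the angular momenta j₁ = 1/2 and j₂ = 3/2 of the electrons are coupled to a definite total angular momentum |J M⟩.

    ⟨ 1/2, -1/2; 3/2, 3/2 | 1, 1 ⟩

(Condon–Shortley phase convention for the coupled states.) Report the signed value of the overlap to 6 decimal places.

√[3·1!0!2!/4! · 0!1!3!0!2!0!] = √(3)
  +(−1)^1/∏(1,0,0,2,0,0)! = -1/2  (running -1/2)
⟨..|..⟩ = √(3)·(-1/2) = -0.866025

-0.866025  (= −√(3/4))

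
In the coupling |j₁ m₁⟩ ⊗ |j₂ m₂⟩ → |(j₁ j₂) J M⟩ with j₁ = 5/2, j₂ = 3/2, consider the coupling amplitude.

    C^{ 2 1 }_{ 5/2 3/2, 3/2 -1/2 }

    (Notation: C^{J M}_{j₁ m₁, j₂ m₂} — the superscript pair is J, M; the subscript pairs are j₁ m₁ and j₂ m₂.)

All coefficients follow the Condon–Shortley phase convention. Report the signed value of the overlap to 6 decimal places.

+0.154303

√[5·2!3!1!/7! · 4!1!1!2!3!1!] = √(24/7)
  +(−1)^0/∏(0,2,1,1,2,0)! = 1/4  (running 1/4)
  +(−1)^1/∏(1,1,0,0,3,1)! = -1/6  (running 1/12)
⟨..|..⟩ = √(24/7)·(1/12) = +0.154303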